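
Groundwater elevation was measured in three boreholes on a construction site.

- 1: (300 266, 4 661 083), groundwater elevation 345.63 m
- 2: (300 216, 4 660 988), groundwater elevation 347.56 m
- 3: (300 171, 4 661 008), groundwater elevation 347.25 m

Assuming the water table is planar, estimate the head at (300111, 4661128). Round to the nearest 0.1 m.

345.0 m

Differences from 1: to 2 (Δx, Δy, Δh) = (-50, -95, +1.93); to 3 = (-95, -75, +1.62).
Determinant of the coordinate differences = (-50)·(-75) − (-95)·(-95) = -5275.
∂h/∂x = [(+1.93)·(-75) − (+1.62)·(-95)] / -5275 = -0.001735
∂h/∂y = [(-50)·(+1.62) − (-95)·(+1.93)] / -5275 = -0.01940
h(300111, 4661128) = 345.63 + (-0.001735)·(-155) + (-0.01940)·(45) = 345.63 +0.269 -0.873 = 345.026 m.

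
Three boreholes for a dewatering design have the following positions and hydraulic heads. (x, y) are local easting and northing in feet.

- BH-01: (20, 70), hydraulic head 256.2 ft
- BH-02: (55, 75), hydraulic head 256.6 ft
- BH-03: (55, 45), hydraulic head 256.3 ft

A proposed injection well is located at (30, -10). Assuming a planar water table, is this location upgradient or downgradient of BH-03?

With h = a·x + b·y + c and BH-01 as origin, the differences give:
  35·a + 5·b = +0.4
  35·a + (-25)·b = +0.1
Eliminate b (×(-25) and ×5, subtract): -1050·a = -10.50 → a = ∂h/∂x = +0.01000
Back-substitute: b = ∂h/∂y = +0.01000.
Head at (30, -10) = 256.2 + (+0.01000)·(10) + (+0.01000)·(-80) = 255.50 ft.
That is lower than the 256.3 ft at BH-03, so the point is downgradient.

downgradient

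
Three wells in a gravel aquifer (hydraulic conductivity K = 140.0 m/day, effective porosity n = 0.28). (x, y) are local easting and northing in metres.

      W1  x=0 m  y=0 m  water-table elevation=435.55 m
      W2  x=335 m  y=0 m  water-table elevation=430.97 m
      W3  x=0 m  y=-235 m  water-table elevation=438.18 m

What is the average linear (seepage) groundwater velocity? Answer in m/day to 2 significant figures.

8.8 m/day

∂h/∂x = (430.97 − 435.55) / (335 − 0) = -0.01367
∂h/∂y = (438.18 − 435.55) / (-235 − 0) = -0.01119
|∇h| = √(-0.01367² + -0.01119²) = 0.01767
Seepage velocity v = K·i/n = 140.0 × 0.01767 / 0.28 = 8.835 m/day.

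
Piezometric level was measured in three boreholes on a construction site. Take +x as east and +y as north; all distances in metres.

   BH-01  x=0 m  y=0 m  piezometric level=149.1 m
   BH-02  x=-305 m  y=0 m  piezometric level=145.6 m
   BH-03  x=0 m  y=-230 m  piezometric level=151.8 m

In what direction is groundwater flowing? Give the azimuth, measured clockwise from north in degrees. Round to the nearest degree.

∂h/∂x = (145.6 − 149.1) / (-305 − 0) = +0.01148
∂h/∂y = (151.8 − 149.1) / (-230 − 0) = -0.01174
Flow direction (−∇h) has components (-0.01148 E, +0.01174 N).
Azimuth = atan2(E, N) = atan2(-0.01148, +0.01174) = 315.7° ≈ 316°.

316°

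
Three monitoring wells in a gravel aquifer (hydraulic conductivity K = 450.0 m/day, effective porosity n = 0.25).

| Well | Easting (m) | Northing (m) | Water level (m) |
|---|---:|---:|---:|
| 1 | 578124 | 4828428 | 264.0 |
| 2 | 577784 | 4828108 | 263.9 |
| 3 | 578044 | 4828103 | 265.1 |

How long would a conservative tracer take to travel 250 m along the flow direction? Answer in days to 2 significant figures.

Differences from 1: to 2 (Δx, Δy, Δh) = (-340, -320, -0.1); to 3 = (-80, -325, +1.1).
Solve a·Δx + b·Δy = Δh: det = (-340)·(-325) − (-80)·(-320) = 84900.
∂h/∂x = [(-0.1)·(-325) − (+1.1)·(-320)] / 84900 = +0.004529
∂h/∂y = [(-340)·(+1.1) − (-80)·(-0.1)] / 84900 = -0.004499
|∇h| = √(0.004529² + -0.004499²) = 0.006384
Seepage velocity v = K·i/n = 450.0 × 0.006384 / 0.25 = 11.49 m/day.
t = 250 / 11.49 = 21.76 days.

22 days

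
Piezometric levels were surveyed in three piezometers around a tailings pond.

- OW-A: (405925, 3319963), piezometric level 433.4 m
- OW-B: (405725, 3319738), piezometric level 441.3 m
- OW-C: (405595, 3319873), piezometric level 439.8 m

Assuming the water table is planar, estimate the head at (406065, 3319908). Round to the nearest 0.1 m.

432.9 m

Three-point gradient (reference OW-A): Δ to OW-B = (-200, -225, +7.9), Δ to OW-C = (-330, -90, +6.4).
∂h/∂x = -0.01296, ∂h/∂y = -0.02359 (det = -56250).
h(406065, 3319908) = 433.4 + (-0.01296)·(140) + (-0.02359)·(-55) = 433.4 -1.814 +1.298 = 432.883 m.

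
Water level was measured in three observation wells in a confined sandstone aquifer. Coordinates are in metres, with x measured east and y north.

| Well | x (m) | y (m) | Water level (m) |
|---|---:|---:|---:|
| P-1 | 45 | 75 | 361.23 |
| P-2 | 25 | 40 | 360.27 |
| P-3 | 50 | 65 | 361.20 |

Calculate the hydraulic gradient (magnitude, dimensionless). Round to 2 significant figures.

0.027

With h = a·x + b·y + c and P-1 as origin, the differences give:
  (-20)·a + (-35)·b = -0.96
  5·a + (-10)·b = -0.03
Eliminate b (×(-10) and ×(-35), subtract): 375·a = 8.550 → a = ∂h/∂x = +0.02280
Back-substitute: b = ∂h/∂y = +0.01440.
|∇h| = √(0.02280² + 0.01440²) = 0.02697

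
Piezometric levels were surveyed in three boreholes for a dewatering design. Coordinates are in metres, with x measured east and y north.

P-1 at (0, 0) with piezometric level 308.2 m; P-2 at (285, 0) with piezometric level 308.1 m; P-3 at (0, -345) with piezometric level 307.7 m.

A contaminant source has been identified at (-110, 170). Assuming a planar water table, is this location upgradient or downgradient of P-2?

∂h/∂x = (308.1 − 308.2) / (285 − 0) = -0.0003509
∂h/∂y = (307.7 − 308.2) / (-345 − 0) = +0.001449
Head at (-110, 170) = 308.2 + (-0.0003509)·(-110) + (+0.001449)·(170) = 308.48 m.
That is higher than the 308.1 m at P-2, so the point is upgradient.

upgradient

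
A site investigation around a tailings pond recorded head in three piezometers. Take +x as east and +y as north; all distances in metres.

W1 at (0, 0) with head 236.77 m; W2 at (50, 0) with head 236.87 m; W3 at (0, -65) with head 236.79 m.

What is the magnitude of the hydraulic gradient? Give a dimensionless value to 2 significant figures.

∂h/∂x = (236.87 − 236.77) / (50 − 0) = +0.002000
∂h/∂y = (236.79 − 236.77) / (-65 − 0) = -0.0003077
|∇h| = √(0.002000² + -0.0003077²) = 0.002024

0.0020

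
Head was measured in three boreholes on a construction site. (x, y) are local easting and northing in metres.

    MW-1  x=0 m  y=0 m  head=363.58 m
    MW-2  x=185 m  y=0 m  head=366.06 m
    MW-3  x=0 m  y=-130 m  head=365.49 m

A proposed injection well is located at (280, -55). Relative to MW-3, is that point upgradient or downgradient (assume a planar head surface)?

∂h/∂x = (366.06 − 363.58) / (185 − 0) = +0.01341
∂h/∂y = (365.49 − 363.58) / (-130 − 0) = -0.01469
Head at (280, -55) = 363.58 + (+0.01341)·(280) + (-0.01469)·(-55) = 368.14 m.
That is higher than the 365.49 m at MW-3, so the point is upgradient.

upgradient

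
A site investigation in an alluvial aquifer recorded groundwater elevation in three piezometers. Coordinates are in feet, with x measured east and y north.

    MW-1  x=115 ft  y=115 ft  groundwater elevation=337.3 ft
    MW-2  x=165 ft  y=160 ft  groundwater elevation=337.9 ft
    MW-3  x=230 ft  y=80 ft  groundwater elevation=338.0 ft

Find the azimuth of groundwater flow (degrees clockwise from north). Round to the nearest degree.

237°

Taking MW-1 as reference: MW-2−MW-1 = (50, 45, +0.6); MW-3−MW-1 = (115, -35, +0.7).
Determinant of the coordinate differences = 50·(-35) − 115·45 = -6925.
∂h/∂x = [(+0.6)·(-35) − (+0.7)·45] / -6925 = +0.007581
∂h/∂y = [50·(+0.7) − 115·(+0.6)] / -6925 = +0.004910
Flow direction (−∇h) has components (-0.007581 E, -0.004910 N).
Azimuth = atan2(E, N) = atan2(-0.007581, -0.004910) = 237.1° ≈ 237°.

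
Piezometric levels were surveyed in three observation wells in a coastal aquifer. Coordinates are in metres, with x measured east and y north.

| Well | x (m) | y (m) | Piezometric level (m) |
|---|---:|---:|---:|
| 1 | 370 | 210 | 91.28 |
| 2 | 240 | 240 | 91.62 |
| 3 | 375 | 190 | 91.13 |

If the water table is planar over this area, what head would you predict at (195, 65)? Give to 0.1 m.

90.4 m

Taking 1 as reference: 2−1 = (-130, 30, +0.34); 3−1 = (5, -20, -0.15).
Solve a·Δx + b·Δy = Δh: det = (-130)·(-20) − 5·30 = 2450.
∂h/∂x = [(+0.34)·(-20) − (-0.15)·30] / 2450 = -0.0009388
∂h/∂y = [(-130)·(-0.15) − 5·(+0.34)] / 2450 = +0.007265
h(195, 65) = 91.28 + (-0.0009388)·(-175) + (+0.007265)·(-145) = 91.28 +0.164 -1.053 = 90.391 m.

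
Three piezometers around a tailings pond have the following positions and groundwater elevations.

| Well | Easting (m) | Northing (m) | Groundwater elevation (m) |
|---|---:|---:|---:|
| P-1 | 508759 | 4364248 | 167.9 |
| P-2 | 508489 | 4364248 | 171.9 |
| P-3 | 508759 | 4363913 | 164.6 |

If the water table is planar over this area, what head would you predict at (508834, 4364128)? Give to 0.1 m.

165.6 m

∂h/∂x = (171.9 − 167.9) / (508489 − 508759) = -0.01481
∂h/∂y = (164.6 − 167.9) / (4363913 − 4364248) = +0.009851
h(508834, 4364128) = 167.9 + (-0.01481)·(75) + (+0.009851)·(-120) = 167.9 -1.111 -1.182 = 165.607 m.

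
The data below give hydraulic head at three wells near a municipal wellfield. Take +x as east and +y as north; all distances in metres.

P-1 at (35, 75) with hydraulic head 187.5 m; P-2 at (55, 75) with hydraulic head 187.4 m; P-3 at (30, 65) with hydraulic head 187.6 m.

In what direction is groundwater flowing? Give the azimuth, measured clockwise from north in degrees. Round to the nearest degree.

034°

Differences from P-1: to P-2 (Δx, Δy, Δh) = (20, 0, -0.1); to P-3 = (-5, -10, +0.1).
Solve a·Δx + b·Δy = Δh: det = 20·(-10) − (-5)·0 = -200.
∂h/∂x = [(-0.1)·(-10) − (+0.1)·0] / -200 = -0.005000
∂h/∂y = [20·(+0.1) − (-5)·(-0.1)] / -200 = -0.007500
Flow direction (−∇h) has components (+0.005000 E, +0.007500 N).
Azimuth = atan2(E, N) = atan2(+0.005000, +0.007500) = 33.7° ≈ 034°.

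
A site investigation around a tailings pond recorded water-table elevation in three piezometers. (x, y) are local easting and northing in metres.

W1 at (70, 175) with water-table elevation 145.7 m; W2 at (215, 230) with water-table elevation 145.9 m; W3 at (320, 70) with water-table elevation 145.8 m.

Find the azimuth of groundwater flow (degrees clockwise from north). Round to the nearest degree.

Three-point gradient (reference W1): Δ to W2 = (145, 55, +0.2), Δ to W3 = (250, -105, +0.1).
∂h/∂x = +0.0009146, ∂h/∂y = +0.001225 (det = -28975).
Flow direction (−∇h) has components (-0.0009146 E, -0.001225 N).
Azimuth = atan2(E, N) = atan2(-0.0009146, -0.001225) = 216.7° ≈ 217°.

217°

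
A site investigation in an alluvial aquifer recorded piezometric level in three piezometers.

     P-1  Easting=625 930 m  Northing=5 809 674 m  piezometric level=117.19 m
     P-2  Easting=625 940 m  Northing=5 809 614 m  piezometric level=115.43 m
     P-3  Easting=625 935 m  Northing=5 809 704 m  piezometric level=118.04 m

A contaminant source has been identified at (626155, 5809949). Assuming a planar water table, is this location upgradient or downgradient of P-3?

upgradient

Three-point gradient (reference P-1): Δ to P-2 = (10, -60, -1.76), Δ to P-3 = (5, 30, +0.85).
∂h/∂x = -0.003000, ∂h/∂y = +0.02883 (det = 600).
Head at (626155, 5809949) = 117.19 + (-0.003000)·(225) + (+0.02883)·(275) = 124.44 m.
That is higher than the 118.04 m at P-3, so the point is upgradient.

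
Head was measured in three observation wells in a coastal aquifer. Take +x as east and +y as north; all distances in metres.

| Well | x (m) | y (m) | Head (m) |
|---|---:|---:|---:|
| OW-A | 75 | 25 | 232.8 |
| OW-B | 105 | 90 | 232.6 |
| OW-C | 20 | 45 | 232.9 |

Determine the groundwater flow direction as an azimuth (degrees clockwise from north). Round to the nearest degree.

Taking OW-A as reference: OW-B−OW-A = (30, 65, -0.2); OW-C−OW-A = (-55, 20, +0.1).
Solve a·Δx + b·Δy = Δh: det = 30·20 − (-55)·65 = 4175.
∂h/∂x = [(-0.2)·20 − (+0.1)·65] / 4175 = -0.002515
∂h/∂y = [30·(+0.1) − (-55)·(-0.2)] / 4175 = -0.001916
Flow direction (−∇h) has components (+0.002515 E, +0.001916 N).
Azimuth = atan2(E, N) = atan2(+0.002515, +0.001916) = 52.7° ≈ 053°.

053°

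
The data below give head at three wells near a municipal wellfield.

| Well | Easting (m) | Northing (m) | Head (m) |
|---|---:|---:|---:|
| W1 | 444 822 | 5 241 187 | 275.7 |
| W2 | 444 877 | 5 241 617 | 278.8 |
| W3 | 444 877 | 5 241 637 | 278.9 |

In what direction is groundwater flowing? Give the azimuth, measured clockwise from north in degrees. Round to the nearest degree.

254°

Differences from W1: to W2 (Δx, Δy, Δh) = (55, 430, +3.1); to W3 = (55, 450, +3.2).
Determinant of the coordinate differences = 55·450 − 55·430 = 1100.
∂h/∂x = [(+3.1)·450 − (+3.2)·430] / 1100 = +0.01727
∂h/∂y = [55·(+3.2) − 55·(+3.1)] / 1100 = +0.005000
Flow direction (−∇h) has components (-0.01727 E, -0.005000 N).
Azimuth = atan2(E, N) = atan2(-0.01727, -0.005000) = 253.9° ≈ 254°.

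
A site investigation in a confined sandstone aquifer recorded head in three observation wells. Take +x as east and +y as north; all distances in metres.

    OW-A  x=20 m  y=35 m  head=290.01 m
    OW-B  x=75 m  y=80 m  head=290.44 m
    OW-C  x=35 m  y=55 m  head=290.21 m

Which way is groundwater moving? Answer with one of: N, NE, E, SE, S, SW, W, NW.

With h = a·x + b·y + c and OW-A as origin, the differences give:
  55·a + 45·b = +0.43
  15·a + 20·b = +0.20
Eliminate b (×20 and ×45, subtract): 425·a = -0.400 → a = ∂h/∂x = -0.0009412
Back-substitute: b = ∂h/∂y = +0.01071.
Flow = −∇h = (+0.0009412 east, -0.01071 north), which points south.

S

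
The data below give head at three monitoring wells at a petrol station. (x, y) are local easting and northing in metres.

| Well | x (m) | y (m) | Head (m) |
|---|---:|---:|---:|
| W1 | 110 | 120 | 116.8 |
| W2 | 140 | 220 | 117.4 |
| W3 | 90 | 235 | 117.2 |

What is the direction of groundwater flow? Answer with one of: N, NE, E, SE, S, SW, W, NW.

Taking W1 as reference: W2−W1 = (30, 100, +0.6); W3−W1 = (-20, 115, +0.4).
Solve a·Δx + b·Δy = Δh: det = 30·115 − (-20)·100 = 5450.
∂h/∂x = [(+0.6)·115 − (+0.4)·100] / 5450 = +0.005321
∂h/∂y = [30·(+0.4) − (-20)·(+0.6)] / 5450 = +0.004404
Flow = −∇h = (-0.005321 east, -0.004404 north), which points southwest.

SW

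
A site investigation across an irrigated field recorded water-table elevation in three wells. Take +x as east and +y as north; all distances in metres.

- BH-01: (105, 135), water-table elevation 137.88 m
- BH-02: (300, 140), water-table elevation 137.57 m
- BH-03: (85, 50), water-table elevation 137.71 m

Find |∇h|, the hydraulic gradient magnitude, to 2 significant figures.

Taking BH-01 as reference: BH-02−BH-01 = (195, 5, -0.31); BH-03−BH-01 = (-20, -85, -0.17).
Solve a·Δx + b·Δy = Δh: det = 195·(-85) − (-20)·5 = -16475.
∂h/∂x = [(-0.31)·(-85) − (-0.17)·5] / -16475 = -0.001651
∂h/∂y = [195·(-0.17) − (-20)·(-0.31)] / -16475 = +0.002388
|∇h| = √(-0.001651² + 0.002388²) = 0.002903

0.0029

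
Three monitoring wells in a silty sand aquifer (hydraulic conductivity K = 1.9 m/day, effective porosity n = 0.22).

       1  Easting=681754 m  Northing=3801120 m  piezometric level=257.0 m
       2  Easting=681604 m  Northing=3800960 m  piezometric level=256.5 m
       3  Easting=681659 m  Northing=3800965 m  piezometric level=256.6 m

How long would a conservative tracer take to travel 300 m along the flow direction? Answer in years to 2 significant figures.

Differences from 1: to 2 (Δx, Δy, Δh) = (-150, -160, -0.5); to 3 = (-95, -155, -0.4).
Determinant of the coordinate differences = (-150)·(-155) − (-95)·(-160) = 8050.
∂h/∂x = [(-0.5)·(-155) − (-0.4)·(-160)] / 8050 = +0.001677
∂h/∂y = [(-150)·(-0.4) − (-95)·(-0.5)] / 8050 = +0.001553
|∇h| = √(0.001677² + 0.001553²) = 0.002286
Seepage velocity v = K·i/n = 1.9 × 0.002286 / 0.22 = 0.01974 m/day.
t = 300 / 0.01974 = 1.52e+04 days = 41.6 years.

42 years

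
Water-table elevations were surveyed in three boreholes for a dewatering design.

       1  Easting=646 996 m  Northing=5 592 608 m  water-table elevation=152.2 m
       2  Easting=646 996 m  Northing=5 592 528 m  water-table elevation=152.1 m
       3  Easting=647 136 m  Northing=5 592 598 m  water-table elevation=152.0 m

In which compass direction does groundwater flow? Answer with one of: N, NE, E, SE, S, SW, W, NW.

SE

Taking 1 as reference: 2−1 = (0, -80, -0.1); 3−1 = (140, -10, -0.2).
Determinant of the coordinate differences = 0·(-10) − 140·(-80) = 11200.
∂h/∂x = [(-0.1)·(-10) − (-0.2)·(-80)] / 11200 = -0.001339
∂h/∂y = [0·(-0.2) − 140·(-0.1)] / 11200 = +0.001250
Flow = −∇h = (+0.001339 east, -0.001250 north), which points southeast.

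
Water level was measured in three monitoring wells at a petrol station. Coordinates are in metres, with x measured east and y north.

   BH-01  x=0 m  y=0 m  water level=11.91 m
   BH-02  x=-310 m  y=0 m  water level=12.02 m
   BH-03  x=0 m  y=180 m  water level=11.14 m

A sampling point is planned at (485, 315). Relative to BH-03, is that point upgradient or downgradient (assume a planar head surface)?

∂h/∂x = (12.02 − 11.91) / (-310 − 0) = -0.0003548
∂h/∂y = (11.14 − 11.91) / (180 − 0) = -0.004278
Head at (485, 315) = 11.91 + (-0.0003548)·(485) + (-0.004278)·(315) = 10.39 m.
That is lower than the 11.14 m at BH-03, so the point is downgradient.

downgradient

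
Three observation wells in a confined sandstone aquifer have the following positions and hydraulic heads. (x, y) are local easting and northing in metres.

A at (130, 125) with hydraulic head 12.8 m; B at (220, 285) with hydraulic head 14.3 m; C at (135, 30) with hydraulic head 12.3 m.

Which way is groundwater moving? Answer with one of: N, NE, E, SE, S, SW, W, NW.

Three-point gradient (reference A): Δ to B = (90, 160, +1.5), Δ to C = (5, -95, -0.5).
∂h/∂x = +0.006684, ∂h/∂y = +0.005615 (det = -9350).
Flow = −∇h = (-0.006684 east, -0.005615 north), which points southwest.

SW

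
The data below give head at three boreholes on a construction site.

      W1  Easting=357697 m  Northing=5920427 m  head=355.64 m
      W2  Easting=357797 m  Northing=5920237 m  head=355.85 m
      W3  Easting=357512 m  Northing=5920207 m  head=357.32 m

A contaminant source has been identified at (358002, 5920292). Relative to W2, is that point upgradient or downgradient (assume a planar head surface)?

downgradient

Taking W1 as reference: W2−W1 = (100, -190, +0.21); W3−W1 = (-185, -220, +1.68).
Solve a·Δx + b·Δy = Δh: det = 100·(-220) − (-185)·(-190) = -57150.
∂h/∂x = [(+0.21)·(-220) − (+1.68)·(-190)] / -57150 = -0.004777
∂h/∂y = [100·(+1.68) − (-185)·(+0.21)] / -57150 = -0.003619
Head at (358002, 5920292) = 355.64 + (-0.004777)·(305) + (-0.003619)·(-135) = 354.67 m.
That is lower than the 355.85 m at W2, so the point is downgradient.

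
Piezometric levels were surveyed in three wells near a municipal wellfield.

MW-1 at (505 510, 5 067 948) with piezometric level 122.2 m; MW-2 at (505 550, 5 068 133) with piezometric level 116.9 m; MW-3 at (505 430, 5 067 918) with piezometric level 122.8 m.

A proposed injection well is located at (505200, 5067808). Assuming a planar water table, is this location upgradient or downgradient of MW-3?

Differences from MW-1: to MW-2 (Δx, Δy, Δh) = (40, 185, -5.3); to MW-3 = (-80, -30, +0.6).
Solve a·Δx + b·Δy = Δh: det = 40·(-30) − (-80)·185 = 13600.
∂h/∂x = [(-5.3)·(-30) − (+0.6)·185] / 13600 = +0.003529
∂h/∂y = [40·(+0.6) − (-80)·(-5.3)] / 13600 = -0.02941
Head at (505200, 5067808) = 122.2 + (+0.003529)·(-310) + (-0.02941)·(-140) = 125.22 m.
That is higher than the 122.8 m at MW-3, so the point is upgradient.

upgradient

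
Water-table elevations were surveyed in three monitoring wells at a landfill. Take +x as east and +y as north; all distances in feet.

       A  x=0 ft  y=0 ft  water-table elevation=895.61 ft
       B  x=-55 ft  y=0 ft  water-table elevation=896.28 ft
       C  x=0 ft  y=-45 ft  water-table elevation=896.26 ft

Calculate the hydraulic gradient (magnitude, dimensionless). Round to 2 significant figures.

0.019

∂h/∂x = (896.28 − 895.61) / (-55 − 0) = -0.01218
∂h/∂y = (896.26 − 895.61) / (-45 − 0) = -0.01444
|∇h| = √(-0.01218² + -0.01444²) = 0.01889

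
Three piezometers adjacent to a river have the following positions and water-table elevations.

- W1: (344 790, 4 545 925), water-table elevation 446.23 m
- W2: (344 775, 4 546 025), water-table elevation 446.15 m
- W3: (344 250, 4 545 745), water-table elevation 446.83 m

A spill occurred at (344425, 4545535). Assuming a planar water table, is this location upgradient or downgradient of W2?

upgradient

Taking W1 as reference: W2−W1 = (-15, 100, -0.08); W3−W1 = (-540, -180, +0.60).
Determinant of the coordinate differences = (-15)·(-180) − (-540)·100 = 56700.
∂h/∂x = [(-0.08)·(-180) − (+0.60)·100] / 56700 = -0.0008042
∂h/∂y = [(-15)·(+0.60) − (-540)·(-0.08)] / 56700 = -0.0009206
Head at (344425, 4545535) = 446.23 + (-0.0008042)·(-365) + (-0.0009206)·(-390) = 446.88 m.
That is higher than the 446.15 m at W2, so the point is upgradient.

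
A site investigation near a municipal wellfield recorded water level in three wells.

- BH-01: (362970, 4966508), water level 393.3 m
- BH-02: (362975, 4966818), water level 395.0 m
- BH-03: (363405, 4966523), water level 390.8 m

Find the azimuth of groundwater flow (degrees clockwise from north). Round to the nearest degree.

Three-point gradient (reference BH-01): Δ to BH-02 = (5, 310, +1.7), Δ to BH-03 = (435, 15, -2.5).
∂h/∂x = -0.005940, ∂h/∂y = +0.005580 (det = -134775).
Flow direction (−∇h) has components (+0.005940 E, -0.005580 N).
Azimuth = atan2(E, N) = atan2(+0.005940, -0.005580) = 133.2° ≈ 133°.

133°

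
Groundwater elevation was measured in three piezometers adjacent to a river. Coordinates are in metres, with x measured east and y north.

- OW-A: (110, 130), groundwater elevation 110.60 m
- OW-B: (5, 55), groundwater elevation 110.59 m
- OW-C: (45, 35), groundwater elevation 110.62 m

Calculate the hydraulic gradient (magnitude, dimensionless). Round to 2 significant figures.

Three-point gradient (reference OW-A): Δ to OW-B = (-105, -75, -0.01), Δ to OW-C = (-65, -95, +0.02).
∂h/∂x = +0.0004804, ∂h/∂y = -0.0005392 (det = 5100).
|∇h| = √(0.0004804² + -0.0005392²) = 0.0007222

0.00072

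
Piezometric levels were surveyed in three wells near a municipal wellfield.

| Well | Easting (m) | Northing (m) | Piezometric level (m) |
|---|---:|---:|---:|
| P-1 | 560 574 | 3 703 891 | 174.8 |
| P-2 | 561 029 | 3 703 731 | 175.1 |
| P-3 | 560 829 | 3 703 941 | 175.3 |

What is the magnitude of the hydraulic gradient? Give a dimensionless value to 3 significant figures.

0.00281

Taking P-1 as reference: P-2−P-1 = (455, -160, +0.3); P-3−P-1 = (255, 50, +0.5).
Determinant of the coordinate differences = 455·50 − 255·(-160) = 63550.
∂h/∂x = [(+0.3)·50 − (+0.5)·(-160)] / 63550 = +0.001495
∂h/∂y = [455·(+0.5) − 255·(+0.3)] / 63550 = +0.002376
|∇h| = √(0.001495² + 0.002376²) = 0.002807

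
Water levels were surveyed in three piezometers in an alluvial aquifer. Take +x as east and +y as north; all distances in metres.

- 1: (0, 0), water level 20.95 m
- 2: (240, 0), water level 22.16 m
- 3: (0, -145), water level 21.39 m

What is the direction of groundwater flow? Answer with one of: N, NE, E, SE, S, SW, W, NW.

∂h/∂x = (22.16 − 20.95) / (240 − 0) = +0.005042
∂h/∂y = (21.39 − 20.95) / (-145 − 0) = -0.003034
Flow = −∇h = (-0.005042 east, +0.003034 north), which points northwest.

NW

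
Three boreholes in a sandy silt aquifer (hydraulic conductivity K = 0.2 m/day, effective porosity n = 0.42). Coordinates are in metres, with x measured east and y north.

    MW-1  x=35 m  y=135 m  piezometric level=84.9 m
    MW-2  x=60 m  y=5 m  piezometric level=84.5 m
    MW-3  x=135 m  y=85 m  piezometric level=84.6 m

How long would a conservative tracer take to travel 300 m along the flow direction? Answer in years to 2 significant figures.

540 years

Three-point gradient (reference MW-1): Δ to MW-2 = (25, -130, -0.4), Δ to MW-3 = (100, -50, -0.3).
∂h/∂x = -0.001617, ∂h/∂y = +0.002766 (det = 11750).
|∇h| = √(-0.001617² + 0.002766²) = 0.003204
Seepage velocity v = K·i/n = 0.2 × 0.003204 / 0.42 = 0.001526 m/day.
t = 300 / 0.001526 = 1.966e+05 days = 538 years.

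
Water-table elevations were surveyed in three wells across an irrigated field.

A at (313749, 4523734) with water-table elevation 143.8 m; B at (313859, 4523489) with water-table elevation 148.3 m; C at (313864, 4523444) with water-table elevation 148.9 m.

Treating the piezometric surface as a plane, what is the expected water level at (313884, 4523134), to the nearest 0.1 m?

Differences from A: to B (Δx, Δy, Δh) = (110, -245, +4.5); to C = (115, -290, +5.1).
Solve a·Δx + b·Δy = Δh: det = 110·(-290) − 115·(-245) = -3725.
∂h/∂x = [(+4.5)·(-290) − (+5.1)·(-245)] / -3725 = +0.01490
∂h/∂y = [110·(+5.1) − 115·(+4.5)] / -3725 = -0.01168
h(313884, 4523134) = 143.8 + (+0.01490)·(135) + (-0.01168)·(-600) = 143.8 +2.011 +7.007 = 152.818 m.

152.8 m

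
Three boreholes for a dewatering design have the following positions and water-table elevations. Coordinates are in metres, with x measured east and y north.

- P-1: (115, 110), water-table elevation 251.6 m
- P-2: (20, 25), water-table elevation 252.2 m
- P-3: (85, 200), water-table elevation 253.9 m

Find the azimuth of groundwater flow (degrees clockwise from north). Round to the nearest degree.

129°

Taking P-1 as reference: P-2−P-1 = (-95, -85, +0.6); P-3−P-1 = (-30, 90, +2.3).
Solve a·Δx + b·Δy = Δh: det = (-95)·90 − (-30)·(-85) = -11100.
∂h/∂x = [(+0.6)·90 − (+2.3)·(-85)] / -11100 = -0.02248
∂h/∂y = [(-95)·(+2.3) − (-30)·(+0.6)] / -11100 = +0.01806
Flow direction (−∇h) has components (+0.02248 E, -0.01806 N).
Azimuth = atan2(E, N) = atan2(+0.02248, -0.01806) = 128.8° ≈ 129°.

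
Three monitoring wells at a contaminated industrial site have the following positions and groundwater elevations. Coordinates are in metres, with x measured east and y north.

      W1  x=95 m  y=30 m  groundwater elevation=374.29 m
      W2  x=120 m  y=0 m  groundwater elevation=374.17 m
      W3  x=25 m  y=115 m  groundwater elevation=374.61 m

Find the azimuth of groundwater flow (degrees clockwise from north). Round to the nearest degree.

056°

Differences from W1: to W2 (Δx, Δy, Δh) = (25, -30, -0.12); to W3 = (-70, 85, +0.32).
Determinant of the coordinate differences = 25·85 − (-70)·(-30) = 25.
∂h/∂x = [(-0.12)·85 − (+0.32)·(-30)] / 25 = -0.02400
∂h/∂y = [25·(+0.32) − (-70)·(-0.12)] / 25 = -0.01600
Flow direction (−∇h) has components (+0.02400 E, +0.01600 N).
Azimuth = atan2(E, N) = atan2(+0.02400, +0.01600) = 56.3° ≈ 056°.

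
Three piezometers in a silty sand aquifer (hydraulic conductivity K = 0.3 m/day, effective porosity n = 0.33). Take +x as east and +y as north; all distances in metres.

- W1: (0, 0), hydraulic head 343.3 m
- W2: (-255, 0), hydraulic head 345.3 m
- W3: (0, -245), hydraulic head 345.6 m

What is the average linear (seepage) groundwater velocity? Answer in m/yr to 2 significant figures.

∂h/∂x = (345.3 − 343.3) / (-255 − 0) = -0.007843
∂h/∂y = (345.6 − 343.3) / (-245 − 0) = -0.009388
|∇h| = √(-0.007843² + -0.009388²) = 0.01223
Seepage velocity v = K·i/n = 0.3 × 0.01223 / 0.33 = 0.01112 m/day = 4.062 m/yr.

4.1 m/yr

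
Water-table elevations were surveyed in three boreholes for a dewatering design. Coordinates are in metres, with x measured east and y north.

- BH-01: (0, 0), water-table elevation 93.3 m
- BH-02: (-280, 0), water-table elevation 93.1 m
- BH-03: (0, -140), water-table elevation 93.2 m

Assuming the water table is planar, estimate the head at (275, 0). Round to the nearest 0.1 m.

93.5 m

∂h/∂x = (93.1 − 93.3) / (-280 − 0) = +0.0007143
∂h/∂y = (93.2 − 93.3) / (-140 − 0) = +0.0007143
h(275, 0) = 93.3 + (+0.0007143)·(275) + (+0.0007143)·(0) = 93.3 +0.196 +0.000 = 93.496 m.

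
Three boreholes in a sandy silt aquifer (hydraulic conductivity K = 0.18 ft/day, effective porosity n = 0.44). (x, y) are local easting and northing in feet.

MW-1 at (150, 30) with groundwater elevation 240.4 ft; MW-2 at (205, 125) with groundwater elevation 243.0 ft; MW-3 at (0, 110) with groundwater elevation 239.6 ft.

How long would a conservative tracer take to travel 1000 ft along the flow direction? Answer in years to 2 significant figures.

280 years

Taking MW-1 as reference: MW-2−MW-1 = (55, 95, +2.6); MW-3−MW-1 = (-150, 80, -0.8).
Determinant of the coordinate differences = 55·80 − (-150)·95 = 18650.
∂h/∂x = [(+2.6)·80 − (-0.8)·95] / 18650 = +0.01523
∂h/∂y = [55·(-0.8) − (-150)·(+2.6)] / 18650 = +0.01855
|∇h| = √(0.01523² + 0.01855²) = 0.024
Seepage velocity v = K·i/n = 0.18 × 0.024 / 0.44 = 0.009818 ft/day.
t = 1000 / 0.009818 = 1.019e+05 days = 279 years.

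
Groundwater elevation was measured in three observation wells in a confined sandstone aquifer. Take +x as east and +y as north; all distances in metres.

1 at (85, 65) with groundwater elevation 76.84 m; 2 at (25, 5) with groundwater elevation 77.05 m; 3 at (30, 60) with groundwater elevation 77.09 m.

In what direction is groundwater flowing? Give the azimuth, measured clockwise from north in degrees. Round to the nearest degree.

104°

Three-point gradient (reference 1): Δ to 2 = (-60, -60, +0.21), Δ to 3 = (-55, -5, +0.25).
∂h/∂x = -0.004650, ∂h/∂y = +0.001150 (det = -3000).
Flow direction (−∇h) has components (+0.004650 E, -0.001150 N).
Azimuth = atan2(E, N) = atan2(+0.004650, -0.001150) = 103.9° ≈ 104°.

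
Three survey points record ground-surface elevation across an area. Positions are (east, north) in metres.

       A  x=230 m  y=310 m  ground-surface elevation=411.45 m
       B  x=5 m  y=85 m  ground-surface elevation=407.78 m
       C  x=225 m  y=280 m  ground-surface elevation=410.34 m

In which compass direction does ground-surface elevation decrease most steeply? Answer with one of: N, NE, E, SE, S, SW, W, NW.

Taking A as reference: B−A = (-225, -225, -3.67); C−A = (-5, -30, -1.11).
Determinant of the coordinate differences = (-225)·(-30) − (-5)·(-225) = 5625.
∂z/∂x = [(-3.67)·(-30) − (-1.11)·(-225)] / 5625 = -0.02483
∂z/∂y = [(-225)·(-1.11) − (-5)·(-3.67)] / 5625 = +0.04114
Steepest decrease is along −∇f = (+0.02483 E, -0.04114 N) → southeast.

SE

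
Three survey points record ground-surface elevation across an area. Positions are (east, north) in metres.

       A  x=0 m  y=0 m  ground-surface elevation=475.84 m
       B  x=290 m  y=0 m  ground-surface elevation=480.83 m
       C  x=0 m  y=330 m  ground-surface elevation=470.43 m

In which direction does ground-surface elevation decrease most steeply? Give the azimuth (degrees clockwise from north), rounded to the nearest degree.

∂z/∂x = (480.83 − 475.84) / (290 − 0) = +0.01721
∂z/∂y = (470.43 − 475.84) / (330 − 0) = -0.01639
Steepest decrease is along −∇f: components (-0.01721 E, +0.01639 N).
Azimuth = atan2(-0.01721, +0.01639) = 313.6° ≈ 314°.

314°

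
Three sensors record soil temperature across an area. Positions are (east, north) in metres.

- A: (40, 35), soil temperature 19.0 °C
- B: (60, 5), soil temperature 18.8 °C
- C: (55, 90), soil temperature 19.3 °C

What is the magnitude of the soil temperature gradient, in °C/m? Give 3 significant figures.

0.00595 °C/m

Three-point gradient (reference A): Δ to B = (20, -30, -0.2), Δ to C = (15, 55, +0.3).
∂T/∂x = -0.001290, ∂T/∂y = +0.005806 (det = 1550).
|∇f| = √(-0.001290² + 0.005806²) = 0.005948 °C/m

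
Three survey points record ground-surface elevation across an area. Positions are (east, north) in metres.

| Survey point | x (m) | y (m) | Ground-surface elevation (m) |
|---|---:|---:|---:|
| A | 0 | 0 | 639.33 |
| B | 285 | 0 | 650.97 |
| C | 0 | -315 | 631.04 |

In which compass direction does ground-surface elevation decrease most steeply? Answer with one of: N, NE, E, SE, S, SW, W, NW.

∂z/∂x = (650.97 − 639.33) / (285 − 0) = +0.04084
∂z/∂y = (631.04 − 639.33) / (-315 − 0) = +0.02632
Steepest decrease is along −∇f = (-0.04084 E, -0.02632 N) → southwest.

SW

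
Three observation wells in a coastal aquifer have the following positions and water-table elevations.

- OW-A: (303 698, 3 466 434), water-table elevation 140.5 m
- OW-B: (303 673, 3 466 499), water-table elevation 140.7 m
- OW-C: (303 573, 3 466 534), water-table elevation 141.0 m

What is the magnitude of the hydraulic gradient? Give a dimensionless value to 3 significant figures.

With h = a·x + b·y + c and OW-A as origin, the differences give:
  (-25)·a + 65·b = +0.2
  (-125)·a + 100·b = +0.5
Eliminate b (×100 and ×65, subtract): 5625·a = -12.50 → a = ∂h/∂x = -0.002222
Back-substitute: b = ∂h/∂y = +0.002222.
|∇h| = √(-0.002222² + 0.002222²) = 0.003142

0.00314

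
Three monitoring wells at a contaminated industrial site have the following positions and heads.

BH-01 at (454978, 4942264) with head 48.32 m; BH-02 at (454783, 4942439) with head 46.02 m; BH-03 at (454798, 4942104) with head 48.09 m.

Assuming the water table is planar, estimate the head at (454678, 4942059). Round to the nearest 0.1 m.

Taking BH-01 as reference: BH-02−BH-01 = (-195, 175, -2.30); BH-03−BH-01 = (-180, -160, -0.23).
Solve a·Δx + b·Δy = Δh: det = (-195)·(-160) − (-180)·175 = 62700.
∂h/∂x = [(-2.30)·(-160) − (-0.23)·175] / 62700 = +0.006511
∂h/∂y = [(-195)·(-0.23) − (-180)·(-2.30)] / 62700 = -0.005888
h(454678, 4942059) = 48.32 + (+0.006511)·(-300) + (-0.005888)·(-205) = 48.32 -1.953 +1.207 = 47.574 m.

47.6 m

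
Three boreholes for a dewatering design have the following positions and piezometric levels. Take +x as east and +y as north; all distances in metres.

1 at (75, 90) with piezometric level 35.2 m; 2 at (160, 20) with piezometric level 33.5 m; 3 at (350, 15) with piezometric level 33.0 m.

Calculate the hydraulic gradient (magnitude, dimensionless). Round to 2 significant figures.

Taking 1 as reference: 2−1 = (85, -70, -1.7); 3−1 = (275, -75, -2.2).
Solve a·Δx + b·Δy = Δh: det = 85·(-75) − 275·(-70) = 12875.
∂h/∂x = [(-1.7)·(-75) − (-2.2)·(-70)] / 12875 = -0.002058
∂h/∂y = [85·(-2.2) − 275·(-1.7)] / 12875 = +0.02179
|∇h| = √(-0.002058² + 0.02179²) = 0.02189

0.022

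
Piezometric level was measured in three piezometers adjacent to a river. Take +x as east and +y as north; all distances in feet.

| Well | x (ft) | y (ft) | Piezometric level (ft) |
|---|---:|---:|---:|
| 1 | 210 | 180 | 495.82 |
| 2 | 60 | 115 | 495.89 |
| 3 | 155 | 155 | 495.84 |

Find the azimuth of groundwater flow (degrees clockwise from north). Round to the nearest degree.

152°

Three-point gradient (reference 1): Δ to 2 = (-150, -65, +0.07), Δ to 3 = (-55, -25, +0.02).
∂h/∂x = -0.002571, ∂h/∂y = +0.004857 (det = 175).
Flow direction (−∇h) has components (+0.002571 E, -0.004857 N).
Azimuth = atan2(E, N) = atan2(+0.002571, -0.004857) = 152.1° ≈ 152°.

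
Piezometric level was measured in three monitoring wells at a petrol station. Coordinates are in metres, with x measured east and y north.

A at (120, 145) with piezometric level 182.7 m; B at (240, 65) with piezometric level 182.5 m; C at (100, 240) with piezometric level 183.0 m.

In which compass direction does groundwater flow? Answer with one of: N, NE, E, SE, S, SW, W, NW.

Taking A as reference: B−A = (120, -80, -0.2); C−A = (-20, 95, +0.3).
Solve a·Δx + b·Δy = Δh: det = 120·95 − (-20)·(-80) = 9800.
∂h/∂x = [(-0.2)·95 − (+0.3)·(-80)] / 9800 = +0.0005102
∂h/∂y = [120·(+0.3) − (-20)·(-0.2)] / 9800 = +0.003265
Flow = −∇h = (-0.0005102 east, -0.003265 north), which points south.

S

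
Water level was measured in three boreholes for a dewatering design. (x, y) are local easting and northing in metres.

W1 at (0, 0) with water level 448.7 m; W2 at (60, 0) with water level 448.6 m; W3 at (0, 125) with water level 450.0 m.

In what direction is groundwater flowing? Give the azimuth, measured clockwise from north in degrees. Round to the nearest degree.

∂h/∂x = (448.6 − 448.7) / (60 − 0) = -0.001667
∂h/∂y = (450.0 − 448.7) / (125 − 0) = +0.01040
Flow direction (−∇h) has components (+0.001667 E, -0.01040 N).
Azimuth = atan2(E, N) = atan2(+0.001667, -0.01040) = 170.9° ≈ 171°.

171°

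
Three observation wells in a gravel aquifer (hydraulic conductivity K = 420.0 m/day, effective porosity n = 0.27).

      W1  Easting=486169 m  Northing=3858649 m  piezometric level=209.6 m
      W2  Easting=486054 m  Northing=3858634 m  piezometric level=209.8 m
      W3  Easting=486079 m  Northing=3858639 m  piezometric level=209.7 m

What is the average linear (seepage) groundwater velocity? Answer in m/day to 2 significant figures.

51 m/day

Taking W1 as reference: W2−W1 = (-115, -15, +0.2); W3−W1 = (-90, -10, +0.1).
Solve a·Δx + b·Δy = Δh: det = (-115)·(-10) − (-90)·(-15) = -200.
∂h/∂x = [(+0.2)·(-10) − (+0.1)·(-15)] / -200 = +0.002500
∂h/∂y = [(-115)·(+0.1) − (-90)·(+0.2)] / -200 = -0.03250
|∇h| = √(0.002500² + -0.03250²) = 0.0326
Seepage velocity v = K·i/n = 420.0 × 0.0326 / 0.27 = 50.71 m/day.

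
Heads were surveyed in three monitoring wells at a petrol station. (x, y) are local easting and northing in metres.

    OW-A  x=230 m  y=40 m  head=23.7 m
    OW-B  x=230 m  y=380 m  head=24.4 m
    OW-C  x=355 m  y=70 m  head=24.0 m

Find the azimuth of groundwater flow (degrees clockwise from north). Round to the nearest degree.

223°

Differences from OW-A: to OW-B (Δx, Δy, Δh) = (0, 340, +0.7); to OW-C = (125, 30, +0.3).
Determinant of the coordinate differences = 0·30 − 125·340 = -42500.
∂h/∂x = [(+0.7)·30 − (+0.3)·340] / -42500 = +0.001906
∂h/∂y = [0·(+0.3) − 125·(+0.7)] / -42500 = +0.002059
Flow direction (−∇h) has components (-0.001906 E, -0.002059 N).
Azimuth = atan2(E, N) = atan2(-0.001906, -0.002059) = 222.8° ≈ 223°.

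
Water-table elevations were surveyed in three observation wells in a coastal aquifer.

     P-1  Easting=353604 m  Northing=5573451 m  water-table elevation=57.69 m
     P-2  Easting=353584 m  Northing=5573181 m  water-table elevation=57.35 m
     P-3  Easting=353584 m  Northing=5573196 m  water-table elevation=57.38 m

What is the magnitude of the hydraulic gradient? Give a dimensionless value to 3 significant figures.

0.0102

With h = a·x + b·y + c and P-1 as origin, the differences give:
  (-20)·a + (-270)·b = -0.34
  (-20)·a + (-255)·b = -0.31
Eliminate b (×(-255) and ×(-270), subtract): -300·a = 3.000 → a = ∂h/∂x = -0.01000
Back-substitute: b = ∂h/∂y = +0.002000.
|∇h| = √(-0.01000² + 0.002000²) = 0.0102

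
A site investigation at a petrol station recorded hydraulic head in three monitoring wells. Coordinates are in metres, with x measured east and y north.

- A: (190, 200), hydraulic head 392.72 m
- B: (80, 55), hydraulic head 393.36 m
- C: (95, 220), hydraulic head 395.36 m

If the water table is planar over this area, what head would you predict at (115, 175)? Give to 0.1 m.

Differences from A: to B (Δx, Δy, Δh) = (-110, -145, +0.64); to C = (-95, 20, +2.64).
Solve a·Δx + b·Δy = Δh: det = (-110)·20 − (-95)·(-145) = -15975.
∂h/∂x = [(+0.64)·20 − (+2.64)·(-145)] / -15975 = -0.02476
∂h/∂y = [(-110)·(+2.64) − (-95)·(+0.64)] / -15975 = +0.01437
h(115, 175) = 392.72 + (-0.02476)·(-75) + (+0.01437)·(-25) = 392.72 +1.857 -0.359 = 394.218 m.

394.2 m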